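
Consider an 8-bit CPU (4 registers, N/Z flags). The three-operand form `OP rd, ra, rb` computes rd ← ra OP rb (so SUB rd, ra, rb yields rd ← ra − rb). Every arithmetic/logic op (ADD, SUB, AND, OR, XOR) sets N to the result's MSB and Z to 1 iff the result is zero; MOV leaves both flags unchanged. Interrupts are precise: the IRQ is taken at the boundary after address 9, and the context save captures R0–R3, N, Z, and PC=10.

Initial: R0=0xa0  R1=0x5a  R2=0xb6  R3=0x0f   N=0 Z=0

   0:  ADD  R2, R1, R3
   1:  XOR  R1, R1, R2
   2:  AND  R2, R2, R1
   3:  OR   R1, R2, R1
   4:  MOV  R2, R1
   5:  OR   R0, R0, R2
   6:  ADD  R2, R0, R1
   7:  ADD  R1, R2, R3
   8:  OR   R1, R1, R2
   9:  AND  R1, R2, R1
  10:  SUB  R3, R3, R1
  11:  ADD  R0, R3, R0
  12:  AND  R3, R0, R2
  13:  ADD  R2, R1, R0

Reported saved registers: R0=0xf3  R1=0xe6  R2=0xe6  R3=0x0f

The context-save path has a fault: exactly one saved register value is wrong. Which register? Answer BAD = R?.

after  0: R0=0xa0 R1=0x5a R2=0x69 R3=0x0f  N=0 Z=0
after  1: R0=0xa0 R1=0x33 R2=0x69 R3=0x0f  N=0 Z=0
after  2: R0=0xa0 R1=0x33 R2=0x21 R3=0x0f  N=0 Z=0
after  3: R0=0xa0 R1=0x33 R2=0x21 R3=0x0f  N=0 Z=0
after  4: R0=0xa0 R1=0x33 R2=0x33 R3=0x0f  N=0 Z=0
after  5: R0=0xb3 R1=0x33 R2=0x33 R3=0x0f  N=1 Z=0
after  6: R0=0xb3 R1=0x33 R2=0xe6 R3=0x0f  N=1 Z=0
after  7: R0=0xb3 R1=0xf5 R2=0xe6 R3=0x0f  N=1 Z=0
after  8: R0=0xb3 R1=0xf7 R2=0xe6 R3=0x0f  N=1 Z=0
after  9: R0=0xb3 R1=0xe6 R2=0xe6 R3=0x0f  N=1 Z=0
-- IRQ taken; context saved, return-PC = 10 --
mismatch: R0: reported 0xf3 vs actual 0xb3

BAD = R0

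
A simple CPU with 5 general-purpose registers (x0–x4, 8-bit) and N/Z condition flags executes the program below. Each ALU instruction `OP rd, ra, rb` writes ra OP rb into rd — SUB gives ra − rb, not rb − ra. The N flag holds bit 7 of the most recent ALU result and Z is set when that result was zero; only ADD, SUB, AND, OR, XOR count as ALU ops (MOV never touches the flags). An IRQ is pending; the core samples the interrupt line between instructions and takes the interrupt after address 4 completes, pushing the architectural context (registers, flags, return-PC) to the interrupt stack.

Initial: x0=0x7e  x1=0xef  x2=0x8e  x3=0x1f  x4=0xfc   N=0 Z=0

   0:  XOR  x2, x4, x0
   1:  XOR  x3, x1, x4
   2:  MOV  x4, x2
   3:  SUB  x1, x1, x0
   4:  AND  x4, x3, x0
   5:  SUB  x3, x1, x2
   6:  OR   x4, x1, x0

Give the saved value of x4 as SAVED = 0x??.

after  0: x0=0x7e x1=0xef x2=0x82 x3=0x1f x4=0xfc  N=1 Z=0
after  1: x0=0x7e x1=0xef x2=0x82 x3=0x13 x4=0xfc  N=0 Z=0
after  2: x0=0x7e x1=0xef x2=0x82 x3=0x13 x4=0x82  N=0 Z=0
after  3: x0=0x7e x1=0x71 x2=0x82 x3=0x13 x4=0x82  N=0 Z=0
after  4: x0=0x7e x1=0x71 x2=0x82 x3=0x13 x4=0x12  N=0 Z=0
-- IRQ taken; context saved, return-PC = 5 --

SAVED = 0x12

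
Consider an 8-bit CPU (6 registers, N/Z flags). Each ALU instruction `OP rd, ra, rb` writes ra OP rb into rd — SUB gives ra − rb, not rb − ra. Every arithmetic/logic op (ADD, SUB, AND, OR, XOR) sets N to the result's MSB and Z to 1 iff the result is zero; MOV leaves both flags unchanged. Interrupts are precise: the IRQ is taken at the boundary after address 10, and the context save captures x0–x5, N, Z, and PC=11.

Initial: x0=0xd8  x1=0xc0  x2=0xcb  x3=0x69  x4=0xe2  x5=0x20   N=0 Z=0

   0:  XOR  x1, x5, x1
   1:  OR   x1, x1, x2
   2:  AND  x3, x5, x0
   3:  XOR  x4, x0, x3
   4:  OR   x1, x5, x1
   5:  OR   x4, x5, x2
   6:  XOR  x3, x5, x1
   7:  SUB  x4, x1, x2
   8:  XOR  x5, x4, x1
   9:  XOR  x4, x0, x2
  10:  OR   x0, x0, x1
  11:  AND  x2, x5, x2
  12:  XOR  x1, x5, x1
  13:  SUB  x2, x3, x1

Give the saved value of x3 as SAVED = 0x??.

after  0: x0=0xd8 x1=0xe0 x2=0xcb x3=0x69 x4=0xe2 x5=0x20  N=1 Z=0
after  1: x0=0xd8 x1=0xeb x2=0xcb x3=0x69 x4=0xe2 x5=0x20  N=1 Z=0
after  2: x0=0xd8 x1=0xeb x2=0xcb x3=0x00 x4=0xe2 x5=0x20  N=0 Z=1
after  3: x0=0xd8 x1=0xeb x2=0xcb x3=0x00 x4=0xd8 x5=0x20  N=1 Z=0
after  4: x0=0xd8 x1=0xeb x2=0xcb x3=0x00 x4=0xd8 x5=0x20  N=1 Z=0
after  5: x0=0xd8 x1=0xeb x2=0xcb x3=0x00 x4=0xeb x5=0x20  N=1 Z=0
after  6: x0=0xd8 x1=0xeb x2=0xcb x3=0xcb x4=0xeb x5=0x20  N=1 Z=0
after  7: x0=0xd8 x1=0xeb x2=0xcb x3=0xcb x4=0x20 x5=0x20  N=0 Z=0
after  8: x0=0xd8 x1=0xeb x2=0xcb x3=0xcb x4=0x20 x5=0xcb  N=1 Z=0
after  9: x0=0xd8 x1=0xeb x2=0xcb x3=0xcb x4=0x13 x5=0xcb  N=0 Z=0
after 10: x0=0xfb x1=0xeb x2=0xcb x3=0xcb x4=0x13 x5=0xcb  N=1 Z=0
-- IRQ taken; context saved, return-PC = 11 --

SAVED = 0xcb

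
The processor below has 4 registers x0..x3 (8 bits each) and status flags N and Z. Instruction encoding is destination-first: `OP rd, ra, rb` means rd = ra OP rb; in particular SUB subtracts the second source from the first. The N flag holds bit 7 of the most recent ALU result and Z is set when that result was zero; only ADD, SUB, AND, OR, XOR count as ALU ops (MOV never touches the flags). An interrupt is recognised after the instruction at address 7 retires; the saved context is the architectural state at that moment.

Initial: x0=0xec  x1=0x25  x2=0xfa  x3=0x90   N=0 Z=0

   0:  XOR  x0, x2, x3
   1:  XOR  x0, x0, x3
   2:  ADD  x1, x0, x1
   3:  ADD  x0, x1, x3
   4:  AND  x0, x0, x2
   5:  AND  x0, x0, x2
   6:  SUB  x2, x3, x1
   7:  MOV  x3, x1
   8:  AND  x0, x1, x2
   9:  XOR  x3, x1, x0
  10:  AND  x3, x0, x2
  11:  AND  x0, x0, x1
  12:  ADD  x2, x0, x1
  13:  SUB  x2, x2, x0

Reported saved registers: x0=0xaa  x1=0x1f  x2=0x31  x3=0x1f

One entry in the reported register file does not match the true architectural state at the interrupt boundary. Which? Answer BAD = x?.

after  0: x0=0x6a x1=0x25 x2=0xfa x3=0x90  N=0 Z=0
after  1: x0=0xfa x1=0x25 x2=0xfa x3=0x90  N=1 Z=0
after  2: x0=0xfa x1=0x1f x2=0xfa x3=0x90  N=0 Z=0
after  3: x0=0xaf x1=0x1f x2=0xfa x3=0x90  N=1 Z=0
after  4: x0=0xaa x1=0x1f x2=0xfa x3=0x90  N=1 Z=0
after  5: x0=0xaa x1=0x1f x2=0xfa x3=0x90  N=1 Z=0
after  6: x0=0xaa x1=0x1f x2=0x71 x3=0x90  N=0 Z=0
after  7: x0=0xaa x1=0x1f x2=0x71 x3=0x1f  N=0 Z=0
-- IRQ taken; context saved, return-PC = 8 --
mismatch: x2: reported 0x31 vs actual 0x71

BAD = x2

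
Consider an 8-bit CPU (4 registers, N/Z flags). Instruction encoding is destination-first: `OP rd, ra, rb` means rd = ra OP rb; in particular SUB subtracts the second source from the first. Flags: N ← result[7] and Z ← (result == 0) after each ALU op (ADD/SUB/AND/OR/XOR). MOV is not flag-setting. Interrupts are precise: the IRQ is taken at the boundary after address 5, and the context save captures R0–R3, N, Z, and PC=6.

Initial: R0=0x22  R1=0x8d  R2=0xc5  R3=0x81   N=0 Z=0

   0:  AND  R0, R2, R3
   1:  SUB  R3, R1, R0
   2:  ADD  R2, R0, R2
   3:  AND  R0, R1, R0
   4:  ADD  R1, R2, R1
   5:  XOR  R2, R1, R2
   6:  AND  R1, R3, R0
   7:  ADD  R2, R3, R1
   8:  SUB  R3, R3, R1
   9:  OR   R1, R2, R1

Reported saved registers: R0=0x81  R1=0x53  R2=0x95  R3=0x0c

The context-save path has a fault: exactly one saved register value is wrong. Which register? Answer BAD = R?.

BAD = R1

after  0: R0=0x81 R1=0x8d R2=0xc5 R3=0x81  N=1 Z=0
after  1: R0=0x81 R1=0x8d R2=0xc5 R3=0x0c  N=0 Z=0
after  2: R0=0x81 R1=0x8d R2=0x46 R3=0x0c  N=0 Z=0
after  3: R0=0x81 R1=0x8d R2=0x46 R3=0x0c  N=1 Z=0
after  4: R0=0x81 R1=0xd3 R2=0x46 R3=0x0c  N=1 Z=0
after  5: R0=0x81 R1=0xd3 R2=0x95 R3=0x0c  N=1 Z=0
-- IRQ taken; context saved, return-PC = 6 --
mismatch: R1: reported 0x53 vs actual 0xd3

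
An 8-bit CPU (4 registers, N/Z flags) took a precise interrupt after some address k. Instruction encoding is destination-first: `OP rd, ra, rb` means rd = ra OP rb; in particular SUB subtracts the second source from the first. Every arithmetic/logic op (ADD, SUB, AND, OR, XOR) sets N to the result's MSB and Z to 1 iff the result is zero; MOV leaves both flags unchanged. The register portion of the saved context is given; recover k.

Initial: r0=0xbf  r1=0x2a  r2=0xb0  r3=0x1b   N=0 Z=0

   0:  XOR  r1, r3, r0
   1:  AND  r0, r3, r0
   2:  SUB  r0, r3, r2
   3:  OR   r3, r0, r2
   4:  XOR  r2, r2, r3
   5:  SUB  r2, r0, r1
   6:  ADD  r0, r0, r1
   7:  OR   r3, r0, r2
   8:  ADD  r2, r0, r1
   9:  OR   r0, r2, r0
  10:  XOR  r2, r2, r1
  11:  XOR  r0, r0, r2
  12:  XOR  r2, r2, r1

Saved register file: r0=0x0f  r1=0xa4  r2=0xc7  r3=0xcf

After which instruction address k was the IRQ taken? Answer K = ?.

K = 7

after  0: r0=0xbf r1=0xa4 r2=0xb0 r3=0x1b  N=1 Z=0
after  1: r0=0x1b r1=0xa4 r2=0xb0 r3=0x1b  N=0 Z=0
after  2: r0=0x6b r1=0xa4 r2=0xb0 r3=0x1b  N=0 Z=0
after  3: r0=0x6b r1=0xa4 r2=0xb0 r3=0xfb  N=1 Z=0
after  4: r0=0x6b r1=0xa4 r2=0x4b r3=0xfb  N=0 Z=0
after  5: r0=0x6b r1=0xa4 r2=0xc7 r3=0xfb  N=1 Z=0
after  6: r0=0x0f r1=0xa4 r2=0xc7 r3=0xfb  N=0 Z=0
after  7: r0=0x0f r1=0xa4 r2=0xc7 r3=0xcf  N=1 Z=0
-- IRQ taken; context saved, return-PC = 8 --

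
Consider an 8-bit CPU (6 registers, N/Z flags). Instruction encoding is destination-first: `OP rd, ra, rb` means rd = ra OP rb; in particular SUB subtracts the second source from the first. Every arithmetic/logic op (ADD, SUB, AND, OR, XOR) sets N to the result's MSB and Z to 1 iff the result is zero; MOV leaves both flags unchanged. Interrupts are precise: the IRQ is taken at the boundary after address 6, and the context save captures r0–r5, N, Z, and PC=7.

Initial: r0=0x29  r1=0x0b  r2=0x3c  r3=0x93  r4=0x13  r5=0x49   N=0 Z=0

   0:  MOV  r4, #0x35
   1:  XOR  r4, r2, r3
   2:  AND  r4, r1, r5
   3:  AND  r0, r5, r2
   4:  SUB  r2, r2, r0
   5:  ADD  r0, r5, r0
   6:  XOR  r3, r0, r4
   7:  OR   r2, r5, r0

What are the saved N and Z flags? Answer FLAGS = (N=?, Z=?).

after  0: r0=0x29 r1=0x0b r2=0x3c r3=0x93 r4=0x35 r5=0x49  N=0 Z=0
after  1: r0=0x29 r1=0x0b r2=0x3c r3=0x93 r4=0xaf r5=0x49  N=1 Z=0
after  2: r0=0x29 r1=0x0b r2=0x3c r3=0x93 r4=0x09 r5=0x49  N=0 Z=0
after  3: r0=0x08 r1=0x0b r2=0x3c r3=0x93 r4=0x09 r5=0x49  N=0 Z=0
after  4: r0=0x08 r1=0x0b r2=0x34 r3=0x93 r4=0x09 r5=0x49  N=0 Z=0
after  5: r0=0x51 r1=0x0b r2=0x34 r3=0x93 r4=0x09 r5=0x49  N=0 Z=0
after  6: r0=0x51 r1=0x0b r2=0x34 r3=0x58 r4=0x09 r5=0x49  N=0 Z=0
-- IRQ taken; context saved, return-PC = 7 --

FLAGS = (N=0, Z=0)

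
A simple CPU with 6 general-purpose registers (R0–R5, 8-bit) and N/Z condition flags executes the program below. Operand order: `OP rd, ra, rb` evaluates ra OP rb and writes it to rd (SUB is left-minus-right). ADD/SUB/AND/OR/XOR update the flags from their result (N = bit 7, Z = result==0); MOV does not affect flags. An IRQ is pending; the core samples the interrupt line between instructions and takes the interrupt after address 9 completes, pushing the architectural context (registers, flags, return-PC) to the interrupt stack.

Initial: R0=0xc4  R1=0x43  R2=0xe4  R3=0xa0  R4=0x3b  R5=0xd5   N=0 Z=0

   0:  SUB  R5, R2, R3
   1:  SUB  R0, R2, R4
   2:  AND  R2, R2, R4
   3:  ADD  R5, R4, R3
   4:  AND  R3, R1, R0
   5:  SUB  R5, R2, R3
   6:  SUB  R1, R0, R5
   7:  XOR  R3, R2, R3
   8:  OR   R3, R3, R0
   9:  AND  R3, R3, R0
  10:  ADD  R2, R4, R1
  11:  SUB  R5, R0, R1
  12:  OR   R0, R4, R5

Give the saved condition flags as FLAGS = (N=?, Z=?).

after  0: R0=0xc4 R1=0x43 R2=0xe4 R3=0xa0 R4=0x3b R5=0x44  N=0 Z=0
after  1: R0=0xa9 R1=0x43 R2=0xe4 R3=0xa0 R4=0x3b R5=0x44  N=1 Z=0
after  2: R0=0xa9 R1=0x43 R2=0x20 R3=0xa0 R4=0x3b R5=0x44  N=0 Z=0
after  3: R0=0xa9 R1=0x43 R2=0x20 R3=0xa0 R4=0x3b R5=0xdb  N=1 Z=0
after  4: R0=0xa9 R1=0x43 R2=0x20 R3=0x01 R4=0x3b R5=0xdb  N=0 Z=0
after  5: R0=0xa9 R1=0x43 R2=0x20 R3=0x01 R4=0x3b R5=0x1f  N=0 Z=0
after  6: R0=0xa9 R1=0x8a R2=0x20 R3=0x01 R4=0x3b R5=0x1f  N=1 Z=0
after  7: R0=0xa9 R1=0x8a R2=0x20 R3=0x21 R4=0x3b R5=0x1f  N=0 Z=0
after  8: R0=0xa9 R1=0x8a R2=0x20 R3=0xa9 R4=0x3b R5=0x1f  N=1 Z=0
after  9: R0=0xa9 R1=0x8a R2=0x20 R3=0xa9 R4=0x3b R5=0x1f  N=1 Z=0
-- IRQ taken; context saved, return-PC = 10 --

FLAGS = (N=1, Z=0)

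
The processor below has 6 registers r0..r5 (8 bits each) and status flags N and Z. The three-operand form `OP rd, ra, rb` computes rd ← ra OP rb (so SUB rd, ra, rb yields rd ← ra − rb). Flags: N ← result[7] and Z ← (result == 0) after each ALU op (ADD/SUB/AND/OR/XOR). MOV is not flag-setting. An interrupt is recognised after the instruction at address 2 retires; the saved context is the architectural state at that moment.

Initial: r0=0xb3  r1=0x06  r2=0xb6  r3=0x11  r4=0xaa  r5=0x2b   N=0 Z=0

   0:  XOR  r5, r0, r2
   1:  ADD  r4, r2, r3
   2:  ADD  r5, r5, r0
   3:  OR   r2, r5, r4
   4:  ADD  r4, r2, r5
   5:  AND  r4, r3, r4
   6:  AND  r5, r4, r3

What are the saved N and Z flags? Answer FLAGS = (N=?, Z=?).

after  0: r0=0xb3 r1=0x06 r2=0xb6 r3=0x11 r4=0xaa r5=0x05  N=0 Z=0
after  1: r0=0xb3 r1=0x06 r2=0xb6 r3=0x11 r4=0xc7 r5=0x05  N=1 Z=0
after  2: r0=0xb3 r1=0x06 r2=0xb6 r3=0x11 r4=0xc7 r5=0xb8  N=1 Z=0
-- IRQ taken; context saved, return-PC = 3 --

FLAGS = (N=1, Z=0)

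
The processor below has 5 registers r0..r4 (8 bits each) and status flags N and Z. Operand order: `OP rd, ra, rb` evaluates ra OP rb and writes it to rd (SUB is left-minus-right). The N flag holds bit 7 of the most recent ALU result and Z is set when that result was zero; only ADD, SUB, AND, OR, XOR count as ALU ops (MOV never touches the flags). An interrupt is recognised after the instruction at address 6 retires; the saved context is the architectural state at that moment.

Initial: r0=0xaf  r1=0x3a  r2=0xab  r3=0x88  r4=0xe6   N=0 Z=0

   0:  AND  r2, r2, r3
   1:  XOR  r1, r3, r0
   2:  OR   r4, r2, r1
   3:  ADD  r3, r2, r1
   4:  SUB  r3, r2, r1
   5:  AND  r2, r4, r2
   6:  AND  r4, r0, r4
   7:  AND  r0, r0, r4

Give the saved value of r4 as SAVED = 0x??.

SAVED = 0xaf

after  0: r0=0xaf r1=0x3a r2=0x88 r3=0x88 r4=0xe6  N=1 Z=0
after  1: r0=0xaf r1=0x27 r2=0x88 r3=0x88 r4=0xe6  N=0 Z=0
after  2: r0=0xaf r1=0x27 r2=0x88 r3=0x88 r4=0xaf  N=1 Z=0
after  3: r0=0xaf r1=0x27 r2=0x88 r3=0xaf r4=0xaf  N=1 Z=0
after  4: r0=0xaf r1=0x27 r2=0x88 r3=0x61 r4=0xaf  N=0 Z=0
after  5: r0=0xaf r1=0x27 r2=0x88 r3=0x61 r4=0xaf  N=1 Z=0
after  6: r0=0xaf r1=0x27 r2=0x88 r3=0x61 r4=0xaf  N=1 Z=0
-- IRQ taken; context saved, return-PC = 7 --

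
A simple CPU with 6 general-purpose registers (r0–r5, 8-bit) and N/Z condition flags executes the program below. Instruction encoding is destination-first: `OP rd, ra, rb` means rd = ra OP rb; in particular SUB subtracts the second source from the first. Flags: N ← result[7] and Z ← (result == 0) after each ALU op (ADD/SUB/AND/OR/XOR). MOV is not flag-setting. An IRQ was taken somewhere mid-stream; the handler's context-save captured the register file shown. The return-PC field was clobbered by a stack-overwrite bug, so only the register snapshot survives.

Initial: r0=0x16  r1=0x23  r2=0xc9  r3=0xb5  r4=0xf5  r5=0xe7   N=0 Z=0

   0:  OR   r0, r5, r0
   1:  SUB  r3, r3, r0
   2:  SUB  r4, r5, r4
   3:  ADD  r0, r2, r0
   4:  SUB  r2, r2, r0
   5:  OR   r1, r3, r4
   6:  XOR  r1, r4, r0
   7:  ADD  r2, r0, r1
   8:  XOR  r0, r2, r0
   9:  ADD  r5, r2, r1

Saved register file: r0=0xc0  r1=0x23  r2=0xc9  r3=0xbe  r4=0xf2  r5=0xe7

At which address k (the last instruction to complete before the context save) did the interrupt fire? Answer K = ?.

K = 3

after  0: r0=0xf7 r1=0x23 r2=0xc9 r3=0xb5 r4=0xf5 r5=0xe7  N=1 Z=0
after  1: r0=0xf7 r1=0x23 r2=0xc9 r3=0xbe r4=0xf5 r5=0xe7  N=1 Z=0
after  2: r0=0xf7 r1=0x23 r2=0xc9 r3=0xbe r4=0xf2 r5=0xe7  N=1 Z=0
after  3: r0=0xc0 r1=0x23 r2=0xc9 r3=0xbe r4=0xf2 r5=0xe7  N=1 Z=0
-- IRQ taken; context saved, return-PC = 4 --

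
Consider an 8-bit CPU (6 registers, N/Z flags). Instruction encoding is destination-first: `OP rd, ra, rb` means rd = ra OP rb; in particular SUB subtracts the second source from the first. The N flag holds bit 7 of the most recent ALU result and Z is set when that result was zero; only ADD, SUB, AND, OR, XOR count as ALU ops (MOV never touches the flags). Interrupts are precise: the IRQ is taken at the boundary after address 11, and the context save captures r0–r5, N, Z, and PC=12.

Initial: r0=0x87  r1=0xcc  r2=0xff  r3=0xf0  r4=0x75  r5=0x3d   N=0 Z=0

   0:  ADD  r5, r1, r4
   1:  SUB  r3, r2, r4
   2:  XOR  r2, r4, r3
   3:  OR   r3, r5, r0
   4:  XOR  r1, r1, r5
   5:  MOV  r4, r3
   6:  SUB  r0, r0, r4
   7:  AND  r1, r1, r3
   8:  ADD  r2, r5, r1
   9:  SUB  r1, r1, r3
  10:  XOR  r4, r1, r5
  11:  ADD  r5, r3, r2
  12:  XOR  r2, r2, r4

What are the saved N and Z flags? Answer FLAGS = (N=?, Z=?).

after  0: r0=0x87 r1=0xcc r2=0xff r3=0xf0 r4=0x75 r5=0x41  N=0 Z=0
after  1: r0=0x87 r1=0xcc r2=0xff r3=0x8a r4=0x75 r5=0x41  N=1 Z=0
after  2: r0=0x87 r1=0xcc r2=0xff r3=0x8a r4=0x75 r5=0x41  N=1 Z=0
after  3: r0=0x87 r1=0xcc r2=0xff r3=0xc7 r4=0x75 r5=0x41  N=1 Z=0
after  4: r0=0x87 r1=0x8d r2=0xff r3=0xc7 r4=0x75 r5=0x41  N=1 Z=0
after  5: r0=0x87 r1=0x8d r2=0xff r3=0xc7 r4=0xc7 r5=0x41  N=1 Z=0
after  6: r0=0xc0 r1=0x8d r2=0xff r3=0xc7 r4=0xc7 r5=0x41  N=1 Z=0
after  7: r0=0xc0 r1=0x85 r2=0xff r3=0xc7 r4=0xc7 r5=0x41  N=1 Z=0
after  8: r0=0xc0 r1=0x85 r2=0xc6 r3=0xc7 r4=0xc7 r5=0x41  N=1 Z=0
after  9: r0=0xc0 r1=0xbe r2=0xc6 r3=0xc7 r4=0xc7 r5=0x41  N=1 Z=0
after 10: r0=0xc0 r1=0xbe r2=0xc6 r3=0xc7 r4=0xff r5=0x41  N=1 Z=0
after 11: r0=0xc0 r1=0xbe r2=0xc6 r3=0xc7 r4=0xff r5=0x8d  N=1 Z=0
-- IRQ taken; context saved, return-PC = 12 --

FLAGS = (N=1, Z=0)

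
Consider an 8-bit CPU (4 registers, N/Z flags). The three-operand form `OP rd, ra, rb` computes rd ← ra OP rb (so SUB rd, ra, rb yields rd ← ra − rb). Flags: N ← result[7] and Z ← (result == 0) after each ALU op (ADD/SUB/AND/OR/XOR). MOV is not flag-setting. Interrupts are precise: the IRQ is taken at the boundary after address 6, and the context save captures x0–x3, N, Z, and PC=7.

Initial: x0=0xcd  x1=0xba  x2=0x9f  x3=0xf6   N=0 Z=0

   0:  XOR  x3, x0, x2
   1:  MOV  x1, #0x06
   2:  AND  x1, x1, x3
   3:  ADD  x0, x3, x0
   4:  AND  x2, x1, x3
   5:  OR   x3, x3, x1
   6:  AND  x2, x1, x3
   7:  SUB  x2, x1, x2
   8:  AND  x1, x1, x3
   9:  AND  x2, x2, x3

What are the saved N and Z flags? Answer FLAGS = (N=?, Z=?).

FLAGS = (N=0, Z=0)

after  0: x0=0xcd x1=0xba x2=0x9f x3=0x52  N=0 Z=0
after  1: x0=0xcd x1=0x06 x2=0x9f x3=0x52  N=0 Z=0
after  2: x0=0xcd x1=0x02 x2=0x9f x3=0x52  N=0 Z=0
after  3: x0=0x1f x1=0x02 x2=0x9f x3=0x52  N=0 Z=0
after  4: x0=0x1f x1=0x02 x2=0x02 x3=0x52  N=0 Z=0
after  5: x0=0x1f x1=0x02 x2=0x02 x3=0x52  N=0 Z=0
after  6: x0=0x1f x1=0x02 x2=0x02 x3=0x52  N=0 Z=0
-- IRQ taken; context saved, return-PC = 7 --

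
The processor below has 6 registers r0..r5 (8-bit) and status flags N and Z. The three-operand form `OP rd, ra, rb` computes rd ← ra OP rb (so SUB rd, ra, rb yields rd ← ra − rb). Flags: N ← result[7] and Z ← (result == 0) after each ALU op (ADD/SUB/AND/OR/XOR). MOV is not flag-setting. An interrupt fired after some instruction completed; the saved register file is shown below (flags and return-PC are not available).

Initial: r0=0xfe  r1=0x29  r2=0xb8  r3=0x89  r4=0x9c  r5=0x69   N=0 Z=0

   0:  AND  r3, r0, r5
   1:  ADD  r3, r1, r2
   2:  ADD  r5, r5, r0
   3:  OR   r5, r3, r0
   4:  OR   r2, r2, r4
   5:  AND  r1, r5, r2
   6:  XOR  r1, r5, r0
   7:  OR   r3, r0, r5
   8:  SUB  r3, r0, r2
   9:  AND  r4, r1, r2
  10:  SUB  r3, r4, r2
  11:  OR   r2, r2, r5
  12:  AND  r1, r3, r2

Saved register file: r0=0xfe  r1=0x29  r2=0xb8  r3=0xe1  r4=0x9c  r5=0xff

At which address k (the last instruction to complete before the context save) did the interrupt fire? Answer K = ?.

after  0: r0=0xfe r1=0x29 r2=0xb8 r3=0x68 r4=0x9c r5=0x69  N=0 Z=0
after  1: r0=0xfe r1=0x29 r2=0xb8 r3=0xe1 r4=0x9c r5=0x69  N=1 Z=0
after  2: r0=0xfe r1=0x29 r2=0xb8 r3=0xe1 r4=0x9c r5=0x67  N=0 Z=0
after  3: r0=0xfe r1=0x29 r2=0xb8 r3=0xe1 r4=0x9c r5=0xff  N=1 Z=0
-- IRQ taken; context saved, return-PC = 4 --

K = 3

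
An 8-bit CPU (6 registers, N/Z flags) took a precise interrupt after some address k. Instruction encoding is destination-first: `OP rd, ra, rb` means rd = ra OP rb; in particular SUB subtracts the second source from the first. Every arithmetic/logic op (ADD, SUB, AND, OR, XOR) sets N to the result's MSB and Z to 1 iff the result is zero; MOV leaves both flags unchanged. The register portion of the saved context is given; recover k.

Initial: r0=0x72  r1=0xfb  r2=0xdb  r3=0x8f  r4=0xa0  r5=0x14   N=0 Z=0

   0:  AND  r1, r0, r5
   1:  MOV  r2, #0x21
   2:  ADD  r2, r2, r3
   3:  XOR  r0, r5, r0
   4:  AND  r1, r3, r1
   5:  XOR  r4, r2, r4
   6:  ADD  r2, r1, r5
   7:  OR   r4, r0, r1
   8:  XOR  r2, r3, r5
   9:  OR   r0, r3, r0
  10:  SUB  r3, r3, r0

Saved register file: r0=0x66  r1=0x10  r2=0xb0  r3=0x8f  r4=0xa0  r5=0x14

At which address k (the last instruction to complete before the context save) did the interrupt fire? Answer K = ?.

K = 3

after  0: r0=0x72 r1=0x10 r2=0xdb r3=0x8f r4=0xa0 r5=0x14  N=0 Z=0
after  1: r0=0x72 r1=0x10 r2=0x21 r3=0x8f r4=0xa0 r5=0x14  N=0 Z=0
after  2: r0=0x72 r1=0x10 r2=0xb0 r3=0x8f r4=0xa0 r5=0x14  N=1 Z=0
after  3: r0=0x66 r1=0x10 r2=0xb0 r3=0x8f r4=0xa0 r5=0x14  N=0 Z=0
-- IRQ taken; context saved, return-PC = 4 --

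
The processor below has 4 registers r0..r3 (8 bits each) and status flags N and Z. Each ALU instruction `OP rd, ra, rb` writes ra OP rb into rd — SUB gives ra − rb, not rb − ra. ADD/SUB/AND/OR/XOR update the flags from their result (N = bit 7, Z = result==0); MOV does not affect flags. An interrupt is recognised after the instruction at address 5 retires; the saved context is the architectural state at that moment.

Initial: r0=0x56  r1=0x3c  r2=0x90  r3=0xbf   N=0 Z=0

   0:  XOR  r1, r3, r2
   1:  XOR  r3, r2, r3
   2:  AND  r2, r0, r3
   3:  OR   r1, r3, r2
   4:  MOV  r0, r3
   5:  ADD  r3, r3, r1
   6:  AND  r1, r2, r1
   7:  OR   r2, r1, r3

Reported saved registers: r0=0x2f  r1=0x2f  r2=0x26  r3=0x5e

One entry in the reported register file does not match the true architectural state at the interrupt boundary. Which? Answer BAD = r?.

after  0: r0=0x56 r1=0x2f r2=0x90 r3=0xbf  N=0 Z=0
after  1: r0=0x56 r1=0x2f r2=0x90 r3=0x2f  N=0 Z=0
after  2: r0=0x56 r1=0x2f r2=0x06 r3=0x2f  N=0 Z=0
after  3: r0=0x56 r1=0x2f r2=0x06 r3=0x2f  N=0 Z=0
after  4: r0=0x2f r1=0x2f r2=0x06 r3=0x2f  N=0 Z=0
after  5: r0=0x2f r1=0x2f r2=0x06 r3=0x5e  N=0 Z=0
-- IRQ taken; context saved, return-PC = 6 --
mismatch: r2: reported 0x26 vs actual 0x06

BAD = r2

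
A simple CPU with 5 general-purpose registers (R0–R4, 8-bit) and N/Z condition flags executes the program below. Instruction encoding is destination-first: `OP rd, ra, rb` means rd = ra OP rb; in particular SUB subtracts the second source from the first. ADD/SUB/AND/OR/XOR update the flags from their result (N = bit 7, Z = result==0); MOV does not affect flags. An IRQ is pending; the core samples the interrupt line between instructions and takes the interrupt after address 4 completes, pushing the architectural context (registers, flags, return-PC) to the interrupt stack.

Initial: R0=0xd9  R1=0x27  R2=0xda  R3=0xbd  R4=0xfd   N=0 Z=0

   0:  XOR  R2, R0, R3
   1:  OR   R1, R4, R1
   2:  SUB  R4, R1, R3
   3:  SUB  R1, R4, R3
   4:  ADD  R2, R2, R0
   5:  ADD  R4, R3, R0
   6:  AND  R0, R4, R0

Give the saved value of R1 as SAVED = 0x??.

after  0: R0=0xd9 R1=0x27 R2=0x64 R3=0xbd R4=0xfd  N=0 Z=0
after  1: R0=0xd9 R1=0xff R2=0x64 R3=0xbd R4=0xfd  N=1 Z=0
after  2: R0=0xd9 R1=0xff R2=0x64 R3=0xbd R4=0x42  N=0 Z=0
after  3: R0=0xd9 R1=0x85 R2=0x64 R3=0xbd R4=0x42  N=1 Z=0
after  4: R0=0xd9 R1=0x85 R2=0x3d R3=0xbd R4=0x42  N=0 Z=0
-- IRQ taken; context saved, return-PC = 5 --

SAVED = 0x85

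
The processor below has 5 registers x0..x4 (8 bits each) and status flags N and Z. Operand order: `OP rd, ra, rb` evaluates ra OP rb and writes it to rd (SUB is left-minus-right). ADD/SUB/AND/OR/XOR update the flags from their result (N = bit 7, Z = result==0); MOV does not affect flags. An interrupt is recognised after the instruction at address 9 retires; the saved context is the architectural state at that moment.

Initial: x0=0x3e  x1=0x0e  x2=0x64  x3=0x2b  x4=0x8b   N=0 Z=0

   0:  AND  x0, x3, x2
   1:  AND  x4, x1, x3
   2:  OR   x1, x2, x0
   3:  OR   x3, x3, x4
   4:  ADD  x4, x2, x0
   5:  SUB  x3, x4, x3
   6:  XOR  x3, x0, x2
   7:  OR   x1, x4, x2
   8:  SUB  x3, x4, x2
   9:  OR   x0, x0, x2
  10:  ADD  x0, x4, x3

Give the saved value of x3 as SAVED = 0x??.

after  0: x0=0x20 x1=0x0e x2=0x64 x3=0x2b x4=0x8b  N=0 Z=0
after  1: x0=0x20 x1=0x0e x2=0x64 x3=0x2b x4=0x0a  N=0 Z=0
after  2: x0=0x20 x1=0x64 x2=0x64 x3=0x2b x4=0x0a  N=0 Z=0
after  3: x0=0x20 x1=0x64 x2=0x64 x3=0x2b x4=0x0a  N=0 Z=0
after  4: x0=0x20 x1=0x64 x2=0x64 x3=0x2b x4=0x84  N=1 Z=0
after  5: x0=0x20 x1=0x64 x2=0x64 x3=0x59 x4=0x84  N=0 Z=0
after  6: x0=0x20 x1=0x64 x2=0x64 x3=0x44 x4=0x84  N=0 Z=0
after  7: x0=0x20 x1=0xe4 x2=0x64 x3=0x44 x4=0x84  N=1 Z=0
after  8: x0=0x20 x1=0xe4 x2=0x64 x3=0x20 x4=0x84  N=0 Z=0
after  9: x0=0x64 x1=0xe4 x2=0x64 x3=0x20 x4=0x84  N=0 Z=0
-- IRQ taken; context saved, return-PC = 10 --

SAVED = 0x20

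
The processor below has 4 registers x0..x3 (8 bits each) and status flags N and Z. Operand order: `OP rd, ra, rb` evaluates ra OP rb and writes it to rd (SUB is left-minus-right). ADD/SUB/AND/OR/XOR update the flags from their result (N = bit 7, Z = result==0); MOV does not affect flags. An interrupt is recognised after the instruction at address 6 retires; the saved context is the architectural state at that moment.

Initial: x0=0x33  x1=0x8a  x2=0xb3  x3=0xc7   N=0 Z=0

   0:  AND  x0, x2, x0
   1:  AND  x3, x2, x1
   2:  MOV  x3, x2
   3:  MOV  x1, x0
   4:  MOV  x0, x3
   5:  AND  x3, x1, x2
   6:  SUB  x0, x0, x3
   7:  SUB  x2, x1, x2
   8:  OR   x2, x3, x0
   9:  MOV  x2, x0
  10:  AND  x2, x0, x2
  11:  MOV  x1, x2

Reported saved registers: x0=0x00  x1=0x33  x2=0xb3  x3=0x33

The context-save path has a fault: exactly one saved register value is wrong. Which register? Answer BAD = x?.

BAD = x0

after  0: x0=0x33 x1=0x8a x2=0xb3 x3=0xc7  N=0 Z=0
after  1: x0=0x33 x1=0x8a x2=0xb3 x3=0x82  N=1 Z=0
after  2: x0=0x33 x1=0x8a x2=0xb3 x3=0xb3  N=1 Z=0
after  3: x0=0x33 x1=0x33 x2=0xb3 x3=0xb3  N=1 Z=0
after  4: x0=0xb3 x1=0x33 x2=0xb3 x3=0xb3  N=1 Z=0
after  5: x0=0xb3 x1=0x33 x2=0xb3 x3=0x33  N=0 Z=0
after  6: x0=0x80 x1=0x33 x2=0xb3 x3=0x33  N=1 Z=0
-- IRQ taken; context saved, return-PC = 7 --
mismatch: x0: reported 0x00 vs actual 0x80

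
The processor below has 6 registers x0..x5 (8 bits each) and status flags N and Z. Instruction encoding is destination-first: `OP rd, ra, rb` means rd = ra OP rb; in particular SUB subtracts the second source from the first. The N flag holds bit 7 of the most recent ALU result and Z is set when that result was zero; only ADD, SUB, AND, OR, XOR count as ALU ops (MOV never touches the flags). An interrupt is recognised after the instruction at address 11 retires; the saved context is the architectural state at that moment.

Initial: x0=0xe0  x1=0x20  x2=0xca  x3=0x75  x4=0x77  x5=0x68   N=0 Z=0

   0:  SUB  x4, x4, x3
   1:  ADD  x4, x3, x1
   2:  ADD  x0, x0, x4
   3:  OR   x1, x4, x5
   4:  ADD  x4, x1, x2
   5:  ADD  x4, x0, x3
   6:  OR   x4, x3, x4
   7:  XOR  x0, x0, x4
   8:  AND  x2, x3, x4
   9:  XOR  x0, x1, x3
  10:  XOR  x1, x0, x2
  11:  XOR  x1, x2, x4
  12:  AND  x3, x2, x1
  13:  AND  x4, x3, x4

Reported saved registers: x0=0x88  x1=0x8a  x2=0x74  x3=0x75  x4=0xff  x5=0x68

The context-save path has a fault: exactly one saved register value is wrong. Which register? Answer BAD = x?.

BAD = x2

after  0: x0=0xe0 x1=0x20 x2=0xca x3=0x75 x4=0x02 x5=0x68  N=0 Z=0
after  1: x0=0xe0 x1=0x20 x2=0xca x3=0x75 x4=0x95 x5=0x68  N=1 Z=0
after  2: x0=0x75 x1=0x20 x2=0xca x3=0x75 x4=0x95 x5=0x68  N=0 Z=0
after  3: x0=0x75 x1=0xfd x2=0xca x3=0x75 x4=0x95 x5=0x68  N=1 Z=0
after  4: x0=0x75 x1=0xfd x2=0xca x3=0x75 x4=0xc7 x5=0x68  N=1 Z=0
after  5: x0=0x75 x1=0xfd x2=0xca x3=0x75 x4=0xea x5=0x68  N=1 Z=0
after  6: x0=0x75 x1=0xfd x2=0xca x3=0x75 x4=0xff x5=0x68  N=1 Z=0
after  7: x0=0x8a x1=0xfd x2=0xca x3=0x75 x4=0xff x5=0x68  N=1 Z=0
after  8: x0=0x8a x1=0xfd x2=0x75 x3=0x75 x4=0xff x5=0x68  N=0 Z=0
after  9: x0=0x88 x1=0xfd x2=0x75 x3=0x75 x4=0xff x5=0x68  N=1 Z=0
after 10: x0=0x88 x1=0xfd x2=0x75 x3=0x75 x4=0xff x5=0x68  N=1 Z=0
after 11: x0=0x88 x1=0x8a x2=0x75 x3=0x75 x4=0xff x5=0x68  N=1 Z=0
-- IRQ taken; context saved, return-PC = 12 --
mismatch: x2: reported 0x74 vs actual 0x75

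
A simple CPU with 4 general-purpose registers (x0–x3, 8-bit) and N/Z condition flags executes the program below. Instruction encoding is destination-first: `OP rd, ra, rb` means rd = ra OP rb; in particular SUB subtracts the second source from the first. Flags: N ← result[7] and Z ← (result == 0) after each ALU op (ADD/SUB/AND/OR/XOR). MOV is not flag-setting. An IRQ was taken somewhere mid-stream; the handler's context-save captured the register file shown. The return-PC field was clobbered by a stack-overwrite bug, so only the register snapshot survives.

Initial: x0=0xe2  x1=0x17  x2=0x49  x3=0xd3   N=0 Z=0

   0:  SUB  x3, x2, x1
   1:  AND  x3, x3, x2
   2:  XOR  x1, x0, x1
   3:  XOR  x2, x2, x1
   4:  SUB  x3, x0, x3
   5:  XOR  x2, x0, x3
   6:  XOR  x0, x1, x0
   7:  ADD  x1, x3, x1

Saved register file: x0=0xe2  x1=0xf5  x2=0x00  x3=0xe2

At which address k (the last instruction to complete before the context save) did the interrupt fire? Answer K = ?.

after  0: x0=0xe2 x1=0x17 x2=0x49 x3=0x32  N=0 Z=0
after  1: x0=0xe2 x1=0x17 x2=0x49 x3=0x00  N=0 Z=1
after  2: x0=0xe2 x1=0xf5 x2=0x49 x3=0x00  N=1 Z=0
after  3: x0=0xe2 x1=0xf5 x2=0xbc x3=0x00  N=1 Z=0
after  4: x0=0xe2 x1=0xf5 x2=0xbc x3=0xe2  N=1 Z=0
after  5: x0=0xe2 x1=0xf5 x2=0x00 x3=0xe2  N=0 Z=1
-- IRQ taken; context saved, return-PC = 6 --

K = 5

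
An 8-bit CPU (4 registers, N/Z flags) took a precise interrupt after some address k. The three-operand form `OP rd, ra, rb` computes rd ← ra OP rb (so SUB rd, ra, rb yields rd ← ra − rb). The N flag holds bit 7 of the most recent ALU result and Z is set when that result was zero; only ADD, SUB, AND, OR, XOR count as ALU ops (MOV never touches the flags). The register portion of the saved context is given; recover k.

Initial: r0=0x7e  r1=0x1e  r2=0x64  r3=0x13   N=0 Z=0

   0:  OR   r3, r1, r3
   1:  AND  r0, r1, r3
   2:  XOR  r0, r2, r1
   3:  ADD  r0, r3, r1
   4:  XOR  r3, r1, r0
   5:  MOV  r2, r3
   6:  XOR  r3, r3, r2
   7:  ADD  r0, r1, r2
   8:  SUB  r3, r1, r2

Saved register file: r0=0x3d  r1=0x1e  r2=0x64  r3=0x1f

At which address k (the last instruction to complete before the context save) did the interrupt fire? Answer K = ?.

K = 3

after  0: r0=0x7e r1=0x1e r2=0x64 r3=0x1f  N=0 Z=0
after  1: r0=0x1e r1=0x1e r2=0x64 r3=0x1f  N=0 Z=0
after  2: r0=0x7a r1=0x1e r2=0x64 r3=0x1f  N=0 Z=0
after  3: r0=0x3d r1=0x1e r2=0x64 r3=0x1f  N=0 Z=0
-- IRQ taken; context saved, return-PC = 4 --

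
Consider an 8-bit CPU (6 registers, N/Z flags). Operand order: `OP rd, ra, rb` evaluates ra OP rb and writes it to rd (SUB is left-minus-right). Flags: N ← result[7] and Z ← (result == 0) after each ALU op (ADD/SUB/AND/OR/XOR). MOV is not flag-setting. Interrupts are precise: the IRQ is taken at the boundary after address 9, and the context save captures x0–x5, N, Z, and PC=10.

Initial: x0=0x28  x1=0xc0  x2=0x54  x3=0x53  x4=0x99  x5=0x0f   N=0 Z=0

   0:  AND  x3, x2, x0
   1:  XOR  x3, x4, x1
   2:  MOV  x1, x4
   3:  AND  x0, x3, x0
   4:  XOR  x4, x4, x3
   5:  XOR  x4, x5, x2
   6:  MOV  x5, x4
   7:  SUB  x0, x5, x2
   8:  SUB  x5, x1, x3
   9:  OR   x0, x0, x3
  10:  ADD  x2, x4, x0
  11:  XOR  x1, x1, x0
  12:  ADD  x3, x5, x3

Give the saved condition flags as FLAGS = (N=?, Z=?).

after  0: x0=0x28 x1=0xc0 x2=0x54 x3=0x00 x4=0x99 x5=0x0f  N=0 Z=1
after  1: x0=0x28 x1=0xc0 x2=0x54 x3=0x59 x4=0x99 x5=0x0f  N=0 Z=0
after  2: x0=0x28 x1=0x99 x2=0x54 x3=0x59 x4=0x99 x5=0x0f  N=0 Z=0
after  3: x0=0x08 x1=0x99 x2=0x54 x3=0x59 x4=0x99 x5=0x0f  N=0 Z=0
after  4: x0=0x08 x1=0x99 x2=0x54 x3=0x59 x4=0xc0 x5=0x0f  N=1 Z=0
after  5: x0=0x08 x1=0x99 x2=0x54 x3=0x59 x4=0x5b x5=0x0f  N=0 Z=0
after  6: x0=0x08 x1=0x99 x2=0x54 x3=0x59 x4=0x5b x5=0x5b  N=0 Z=0
after  7: x0=0x07 x1=0x99 x2=0x54 x3=0x59 x4=0x5b x5=0x5b  N=0 Z=0
after  8: x0=0x07 x1=0x99 x2=0x54 x3=0x59 x4=0x5b x5=0x40  N=0 Z=0
after  9: x0=0x5f x1=0x99 x2=0x54 x3=0x59 x4=0x5b x5=0x40  N=0 Z=0
-- IRQ taken; context saved, return-PC = 10 --

FLAGS = (N=0, Z=0)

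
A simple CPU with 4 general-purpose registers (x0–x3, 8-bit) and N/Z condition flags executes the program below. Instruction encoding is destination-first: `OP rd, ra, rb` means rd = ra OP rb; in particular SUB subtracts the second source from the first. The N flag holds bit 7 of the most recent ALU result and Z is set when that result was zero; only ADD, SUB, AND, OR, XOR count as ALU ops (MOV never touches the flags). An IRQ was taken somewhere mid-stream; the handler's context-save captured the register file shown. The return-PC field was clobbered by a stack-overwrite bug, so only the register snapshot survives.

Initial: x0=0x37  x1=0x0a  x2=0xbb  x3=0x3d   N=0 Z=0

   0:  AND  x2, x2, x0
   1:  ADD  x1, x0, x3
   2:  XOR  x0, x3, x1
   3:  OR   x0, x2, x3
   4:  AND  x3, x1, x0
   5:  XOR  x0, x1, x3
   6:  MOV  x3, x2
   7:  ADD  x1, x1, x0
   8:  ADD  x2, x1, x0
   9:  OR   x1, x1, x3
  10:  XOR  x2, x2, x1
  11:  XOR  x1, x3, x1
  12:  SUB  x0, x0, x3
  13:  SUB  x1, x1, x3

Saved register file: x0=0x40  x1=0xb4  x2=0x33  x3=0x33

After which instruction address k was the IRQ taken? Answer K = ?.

K = 7

after  0: x0=0x37 x1=0x0a x2=0x33 x3=0x3d  N=0 Z=0
after  1: x0=0x37 x1=0x74 x2=0x33 x3=0x3d  N=0 Z=0
after  2: x0=0x49 x1=0x74 x2=0x33 x3=0x3d  N=0 Z=0
after  3: x0=0x3f x1=0x74 x2=0x33 x3=0x3d  N=0 Z=0
after  4: x0=0x3f x1=0x74 x2=0x33 x3=0x34  N=0 Z=0
after  5: x0=0x40 x1=0x74 x2=0x33 x3=0x34  N=0 Z=0
after  6: x0=0x40 x1=0x74 x2=0x33 x3=0x33  N=0 Z=0
after  7: x0=0x40 x1=0xb4 x2=0x33 x3=0x33  N=1 Z=0
-- IRQ taken; context saved, return-PC = 8 --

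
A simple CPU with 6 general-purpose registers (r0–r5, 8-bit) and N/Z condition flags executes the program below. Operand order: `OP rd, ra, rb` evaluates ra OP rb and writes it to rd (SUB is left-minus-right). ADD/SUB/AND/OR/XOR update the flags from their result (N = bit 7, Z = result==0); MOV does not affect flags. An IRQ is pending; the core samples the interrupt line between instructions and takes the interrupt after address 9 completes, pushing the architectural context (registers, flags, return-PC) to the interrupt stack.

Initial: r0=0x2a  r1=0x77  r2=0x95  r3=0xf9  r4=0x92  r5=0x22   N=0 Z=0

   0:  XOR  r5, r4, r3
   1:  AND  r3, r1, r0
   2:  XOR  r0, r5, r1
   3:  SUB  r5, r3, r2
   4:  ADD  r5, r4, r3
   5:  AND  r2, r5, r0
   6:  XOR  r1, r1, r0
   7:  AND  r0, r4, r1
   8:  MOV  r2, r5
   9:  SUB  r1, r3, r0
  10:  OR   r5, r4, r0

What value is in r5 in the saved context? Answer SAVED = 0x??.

after  0: r0=0x2a r1=0x77 r2=0x95 r3=0xf9 r4=0x92 r5=0x6b  N=0 Z=0
after  1: r0=0x2a r1=0x77 r2=0x95 r3=0x22 r4=0x92 r5=0x6b  N=0 Z=0
after  2: r0=0x1c r1=0x77 r2=0x95 r3=0x22 r4=0x92 r5=0x6b  N=0 Z=0
after  3: r0=0x1c r1=0x77 r2=0x95 r3=0x22 r4=0x92 r5=0x8d  N=1 Z=0
after  4: r0=0x1c r1=0x77 r2=0x95 r3=0x22 r4=0x92 r5=0xb4  N=1 Z=0
after  5: r0=0x1c r1=0x77 r2=0x14 r3=0x22 r4=0x92 r5=0xb4  N=0 Z=0
after  6: r0=0x1c r1=0x6b r2=0x14 r3=0x22 r4=0x92 r5=0xb4  N=0 Z=0
after  7: r0=0x02 r1=0x6b r2=0x14 r3=0x22 r4=0x92 r5=0xb4  N=0 Z=0
after  8: r0=0x02 r1=0x6b r2=0xb4 r3=0x22 r4=0x92 r5=0xb4  N=0 Z=0
after  9: r0=0x02 r1=0x20 r2=0xb4 r3=0x22 r4=0x92 r5=0xb4  N=0 Z=0
-- IRQ taken; context saved, return-PC = 10 --

SAVED = 0xb4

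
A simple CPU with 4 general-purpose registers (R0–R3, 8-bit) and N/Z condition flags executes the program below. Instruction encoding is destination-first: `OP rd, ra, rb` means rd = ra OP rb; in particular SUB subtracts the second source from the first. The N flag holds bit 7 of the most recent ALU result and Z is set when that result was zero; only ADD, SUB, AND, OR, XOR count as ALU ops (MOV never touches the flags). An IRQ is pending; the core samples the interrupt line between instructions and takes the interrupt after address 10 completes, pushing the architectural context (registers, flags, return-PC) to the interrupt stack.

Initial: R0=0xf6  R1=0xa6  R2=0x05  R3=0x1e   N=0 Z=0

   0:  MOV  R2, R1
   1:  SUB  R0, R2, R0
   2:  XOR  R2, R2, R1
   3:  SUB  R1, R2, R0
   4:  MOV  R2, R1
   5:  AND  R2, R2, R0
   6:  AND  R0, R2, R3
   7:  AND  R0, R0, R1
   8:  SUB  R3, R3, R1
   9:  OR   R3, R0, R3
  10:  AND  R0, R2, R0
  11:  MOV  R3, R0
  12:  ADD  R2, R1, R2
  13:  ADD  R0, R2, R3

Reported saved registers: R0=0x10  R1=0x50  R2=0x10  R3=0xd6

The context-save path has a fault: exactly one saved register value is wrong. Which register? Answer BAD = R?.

BAD = R3

after  0: R0=0xf6 R1=0xa6 R2=0xa6 R3=0x1e  N=0 Z=0
after  1: R0=0xb0 R1=0xa6 R2=0xa6 R3=0x1e  N=1 Z=0
after  2: R0=0xb0 R1=0xa6 R2=0x00 R3=0x1e  N=0 Z=1
after  3: R0=0xb0 R1=0x50 R2=0x00 R3=0x1e  N=0 Z=0
after  4: R0=0xb0 R1=0x50 R2=0x50 R3=0x1e  N=0 Z=0
after  5: R0=0xb0 R1=0x50 R2=0x10 R3=0x1e  N=0 Z=0
after  6: R0=0x10 R1=0x50 R2=0x10 R3=0x1e  N=0 Z=0
after  7: R0=0x10 R1=0x50 R2=0x10 R3=0x1e  N=0 Z=0
after  8: R0=0x10 R1=0x50 R2=0x10 R3=0xce  N=1 Z=0
after  9: R0=0x10 R1=0x50 R2=0x10 R3=0xde  N=1 Z=0
after 10: R0=0x10 R1=0x50 R2=0x10 R3=0xde  N=0 Z=0
-- IRQ taken; context saved, return-PC = 11 --
mismatch: R3: reported 0xd6 vs actual 0xde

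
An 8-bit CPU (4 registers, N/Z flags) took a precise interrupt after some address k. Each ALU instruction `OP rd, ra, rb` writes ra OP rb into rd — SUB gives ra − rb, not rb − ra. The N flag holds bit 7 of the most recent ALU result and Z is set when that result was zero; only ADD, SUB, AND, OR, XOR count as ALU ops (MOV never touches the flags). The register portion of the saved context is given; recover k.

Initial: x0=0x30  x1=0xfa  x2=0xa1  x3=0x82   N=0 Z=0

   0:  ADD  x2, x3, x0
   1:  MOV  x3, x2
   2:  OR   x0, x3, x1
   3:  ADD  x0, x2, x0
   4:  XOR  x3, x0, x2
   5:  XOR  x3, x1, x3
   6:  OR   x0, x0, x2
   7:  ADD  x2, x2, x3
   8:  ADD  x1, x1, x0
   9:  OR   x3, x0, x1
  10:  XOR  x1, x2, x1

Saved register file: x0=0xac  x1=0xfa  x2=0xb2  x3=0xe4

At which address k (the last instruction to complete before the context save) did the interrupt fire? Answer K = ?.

after  0: x0=0x30 x1=0xfa x2=0xb2 x3=0x82  N=1 Z=0
after  1: x0=0x30 x1=0xfa x2=0xb2 x3=0xb2  N=1 Z=0
after  2: x0=0xfa x1=0xfa x2=0xb2 x3=0xb2  N=1 Z=0
after  3: x0=0xac x1=0xfa x2=0xb2 x3=0xb2  N=1 Z=0
after  4: x0=0xac x1=0xfa x2=0xb2 x3=0x1e  N=0 Z=0
after  5: x0=0xac x1=0xfa x2=0xb2 x3=0xe4  N=1 Z=0
-- IRQ taken; context saved, return-PC = 6 --

K = 5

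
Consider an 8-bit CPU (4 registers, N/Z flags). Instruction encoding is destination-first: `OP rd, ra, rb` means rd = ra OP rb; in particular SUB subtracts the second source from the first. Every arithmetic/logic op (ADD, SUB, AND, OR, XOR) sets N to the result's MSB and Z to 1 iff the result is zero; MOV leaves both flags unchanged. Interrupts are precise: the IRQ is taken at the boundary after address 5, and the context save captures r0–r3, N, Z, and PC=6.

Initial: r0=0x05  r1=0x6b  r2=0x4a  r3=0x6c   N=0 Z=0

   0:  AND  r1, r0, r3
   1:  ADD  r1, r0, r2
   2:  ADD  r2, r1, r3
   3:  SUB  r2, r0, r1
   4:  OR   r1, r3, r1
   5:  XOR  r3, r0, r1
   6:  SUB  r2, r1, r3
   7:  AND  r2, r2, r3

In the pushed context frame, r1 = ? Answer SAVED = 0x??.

SAVED = 0x6f

after  0: r0=0x05 r1=0x04 r2=0x4a r3=0x6c  N=0 Z=0
after  1: r0=0x05 r1=0x4f r2=0x4a r3=0x6c  N=0 Z=0
after  2: r0=0x05 r1=0x4f r2=0xbb r3=0x6c  N=1 Z=0
after  3: r0=0x05 r1=0x4f r2=0xb6 r3=0x6c  N=1 Z=0
after  4: r0=0x05 r1=0x6f r2=0xb6 r3=0x6c  N=0 Z=0
after  5: r0=0x05 r1=0x6f r2=0xb6 r3=0x6a  N=0 Z=0
-- IRQ taken; context saved, return-PC = 6 --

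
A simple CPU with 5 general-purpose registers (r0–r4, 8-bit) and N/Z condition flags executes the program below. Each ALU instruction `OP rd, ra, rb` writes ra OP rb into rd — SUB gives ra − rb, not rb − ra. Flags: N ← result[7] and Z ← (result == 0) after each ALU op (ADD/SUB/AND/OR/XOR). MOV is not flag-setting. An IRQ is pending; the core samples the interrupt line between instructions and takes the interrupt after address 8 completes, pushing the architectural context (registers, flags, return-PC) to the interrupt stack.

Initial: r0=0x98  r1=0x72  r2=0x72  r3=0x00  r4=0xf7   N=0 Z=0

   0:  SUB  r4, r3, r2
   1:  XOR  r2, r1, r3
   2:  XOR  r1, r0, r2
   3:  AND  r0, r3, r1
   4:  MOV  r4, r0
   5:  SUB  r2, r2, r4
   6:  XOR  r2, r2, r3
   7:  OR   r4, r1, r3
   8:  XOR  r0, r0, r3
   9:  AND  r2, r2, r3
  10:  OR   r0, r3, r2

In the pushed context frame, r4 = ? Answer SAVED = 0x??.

SAVED = 0xea

after  0: r0=0x98 r1=0x72 r2=0x72 r3=0x00 r4=0x8e  N=1 Z=0
after  1: r0=0x98 r1=0x72 r2=0x72 r3=0x00 r4=0x8e  N=0 Z=0
after  2: r0=0x98 r1=0xea r2=0x72 r3=0x00 r4=0x8e  N=1 Z=0
after  3: r0=0x00 r1=0xea r2=0x72 r3=0x00 r4=0x8e  N=0 Z=1
after  4: r0=0x00 r1=0xea r2=0x72 r3=0x00 r4=0x00  N=0 Z=1
after  5: r0=0x00 r1=0xea r2=0x72 r3=0x00 r4=0x00  N=0 Z=0
after  6: r0=0x00 r1=0xea r2=0x72 r3=0x00 r4=0x00  N=0 Z=0
after  7: r0=0x00 r1=0xea r2=0x72 r3=0x00 r4=0xea  N=1 Z=0
after  8: r0=0x00 r1=0xea r2=0x72 r3=0x00 r4=0xea  N=0 Z=1
-- IRQ taken; context saved, return-PC = 9 --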